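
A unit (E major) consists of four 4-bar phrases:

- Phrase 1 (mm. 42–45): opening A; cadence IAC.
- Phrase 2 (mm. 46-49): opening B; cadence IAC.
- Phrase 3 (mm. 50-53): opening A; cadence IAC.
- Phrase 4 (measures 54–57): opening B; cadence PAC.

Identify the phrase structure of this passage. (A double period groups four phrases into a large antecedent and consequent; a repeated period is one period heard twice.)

parallel double period

Four phrases in two halves: the first half (mm. 42-49) ends with an imperfect authentic cadence, the second (mm. 50–57) with a perfect authentic cadence — a large antecedent–consequent pair, i.e. a double period.
Phrase 3 begins with the same material as phrase 1, making it parallel.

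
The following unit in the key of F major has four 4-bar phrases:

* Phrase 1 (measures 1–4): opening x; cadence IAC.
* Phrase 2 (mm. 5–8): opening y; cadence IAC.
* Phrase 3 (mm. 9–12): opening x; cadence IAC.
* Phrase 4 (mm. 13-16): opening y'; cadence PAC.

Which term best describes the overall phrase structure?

Four phrases in two halves: the first half (mm. 1–8) ends with an imperfect authentic cadence, the second (mm. 9–16) with a perfect authentic cadence — a large antecedent–consequent pair, i.e. a double period.
Phrase 3 begins with the same material as phrase 1, making it parallel.

parallel double period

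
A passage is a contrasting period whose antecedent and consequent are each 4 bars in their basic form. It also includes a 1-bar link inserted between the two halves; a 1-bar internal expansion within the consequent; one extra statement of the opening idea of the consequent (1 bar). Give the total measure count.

11 measures

Basic contrasting period: 4 + 4 = 8 bars.
8 (basic form) + 1 (link) + 1 (internal expansion) + 1 (extra statement) = 11.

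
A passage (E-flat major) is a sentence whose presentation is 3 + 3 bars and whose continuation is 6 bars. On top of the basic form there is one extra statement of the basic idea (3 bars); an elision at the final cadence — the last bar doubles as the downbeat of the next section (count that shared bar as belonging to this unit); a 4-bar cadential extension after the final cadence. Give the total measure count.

Basic sentence: 3 + 3 + 6 = 12 bars.
12 (basic form) + 3 (extra statement) + 4 (cadential extension) = 19.
The elision shares a bar with the next section but does not change this unit's count.

19 measures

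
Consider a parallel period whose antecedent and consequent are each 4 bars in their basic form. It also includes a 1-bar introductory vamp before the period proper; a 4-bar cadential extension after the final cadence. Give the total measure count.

13 measures

Basic parallel period: 4 + 4 = 8 bars.
8 (basic form) + 1 (introduction) + 4 (cadential extension) = 13.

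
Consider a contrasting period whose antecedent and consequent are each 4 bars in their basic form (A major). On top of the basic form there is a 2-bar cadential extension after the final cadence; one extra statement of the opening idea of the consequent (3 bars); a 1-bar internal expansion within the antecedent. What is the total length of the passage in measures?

Basic contrasting period: 4 + 4 = 8 bars.
8 (basic form) + 2 (cadential extension) + 3 (extra statement) + 1 (internal expansion) = 14.

14 measures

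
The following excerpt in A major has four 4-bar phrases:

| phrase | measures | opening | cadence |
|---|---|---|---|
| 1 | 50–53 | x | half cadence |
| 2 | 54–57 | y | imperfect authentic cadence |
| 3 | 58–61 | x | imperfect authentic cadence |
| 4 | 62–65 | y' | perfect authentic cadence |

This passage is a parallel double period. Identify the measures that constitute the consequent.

measures 58–65

In a double period the four phrases pair into a large antecedent (phrases 1–2, ending imperfect authentic cadence) and a large consequent (phrases 3–4, ending perfect authentic cadence). The consequent spans mm. 58–65.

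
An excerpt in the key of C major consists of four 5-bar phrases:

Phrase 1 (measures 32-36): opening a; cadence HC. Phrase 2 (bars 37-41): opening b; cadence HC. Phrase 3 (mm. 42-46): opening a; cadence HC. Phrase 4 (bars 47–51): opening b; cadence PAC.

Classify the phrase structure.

Four phrases in two halves: the first half (measures 32–41) ends with a half cadence, the second (measures 42–51) with a perfect authentic cadence — a large antecedent–consequent pair, i.e. a double period.
Phrase 3 begins with the same material as phrase 1, making it parallel.

parallel double period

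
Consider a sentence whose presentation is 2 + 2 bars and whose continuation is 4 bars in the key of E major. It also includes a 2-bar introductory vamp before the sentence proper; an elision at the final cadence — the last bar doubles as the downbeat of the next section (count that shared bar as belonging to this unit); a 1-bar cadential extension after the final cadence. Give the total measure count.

11 measures

Basic sentence: 2 + 2 + 4 = 8 bars.
8 (basic form) + 2 (introduction) + 1 (cadential extension) = 11.
The elision shares a bar with the next section but does not change this unit's count.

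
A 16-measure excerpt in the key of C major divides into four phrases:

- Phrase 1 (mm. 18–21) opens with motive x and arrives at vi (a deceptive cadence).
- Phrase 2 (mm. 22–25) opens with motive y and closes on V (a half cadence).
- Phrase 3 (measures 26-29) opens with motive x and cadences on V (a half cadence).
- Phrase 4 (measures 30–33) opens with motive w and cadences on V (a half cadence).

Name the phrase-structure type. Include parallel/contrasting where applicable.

phrase group

Phrase 4 ends with a half cadence, no stronger than phrase 2's half cadence, so the four phrases do not form a double period; nor do phrases 3–4 duplicate 1–2, so it is not a repeated period. With no phrase reaching a conclusive cadence, the passage is a phrase group.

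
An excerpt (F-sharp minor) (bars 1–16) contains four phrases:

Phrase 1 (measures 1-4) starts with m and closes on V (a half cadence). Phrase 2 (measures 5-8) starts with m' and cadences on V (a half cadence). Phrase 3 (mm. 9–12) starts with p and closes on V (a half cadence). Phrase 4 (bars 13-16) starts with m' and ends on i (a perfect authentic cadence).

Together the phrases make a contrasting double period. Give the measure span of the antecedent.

measures 1–8

In a double period the first pair of phrases (ending half cadence) is the large antecedent and the second pair (ending perfect authentic cadence) is the large consequent; the antecedent is measures 1–8.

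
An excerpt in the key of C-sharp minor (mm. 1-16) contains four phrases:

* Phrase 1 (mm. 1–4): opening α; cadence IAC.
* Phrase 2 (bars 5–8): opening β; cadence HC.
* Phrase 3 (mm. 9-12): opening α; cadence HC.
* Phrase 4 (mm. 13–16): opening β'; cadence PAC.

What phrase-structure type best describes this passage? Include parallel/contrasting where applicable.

Four phrases in two halves: the first half (mm. 1-8) ends with a half cadence, the second (mm. 9–16) with a perfect authentic cadence — a large antecedent–consequent pair, i.e. a double period.
Phrase 3 begins with the same material as phrase 1, making it parallel.

parallel double period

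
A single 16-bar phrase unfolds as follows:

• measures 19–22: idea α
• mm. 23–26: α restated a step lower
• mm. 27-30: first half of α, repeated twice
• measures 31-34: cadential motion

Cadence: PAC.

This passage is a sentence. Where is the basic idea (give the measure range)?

The presentation of a sentence is the basic idea (bars 19-22) plus its repetition (mm. 23–26); the basic idea is therefore measures 19–22.

measures 19–22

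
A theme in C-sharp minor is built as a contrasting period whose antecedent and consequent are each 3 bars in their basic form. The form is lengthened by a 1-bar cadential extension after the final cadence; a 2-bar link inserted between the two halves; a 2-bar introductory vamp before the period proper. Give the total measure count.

Basic contrasting period: 3 + 3 = 6 bars.
6 (basic form) + 1 (cadential extension) + 2 (link) + 2 (introduction) = 11.

11 measures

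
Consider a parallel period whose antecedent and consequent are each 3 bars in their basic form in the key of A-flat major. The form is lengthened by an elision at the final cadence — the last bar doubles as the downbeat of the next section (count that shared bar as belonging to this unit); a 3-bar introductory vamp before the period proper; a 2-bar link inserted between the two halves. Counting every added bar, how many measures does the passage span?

11 measures

Basic parallel period: 3 + 3 = 6 bars.
6 (basic form) + 3 (introduction) + 2 (link) = 11.
The elision shares a bar with the next section but does not change this unit's count.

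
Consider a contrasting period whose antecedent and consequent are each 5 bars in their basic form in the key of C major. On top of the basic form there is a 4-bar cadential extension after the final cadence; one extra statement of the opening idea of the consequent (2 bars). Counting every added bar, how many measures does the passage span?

16 measures

Basic contrasting period: 5 + 5 = 10 bars.
10 (basic form) + 4 (cadential extension) + 2 (extra statement) = 16.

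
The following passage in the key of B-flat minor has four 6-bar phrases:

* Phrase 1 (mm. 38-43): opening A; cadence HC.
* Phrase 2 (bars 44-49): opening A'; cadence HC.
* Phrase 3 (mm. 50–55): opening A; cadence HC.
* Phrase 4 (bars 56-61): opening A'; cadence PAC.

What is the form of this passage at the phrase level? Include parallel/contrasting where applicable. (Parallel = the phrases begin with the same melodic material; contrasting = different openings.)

parallel double period

Four phrases in two halves: the first half (mm. 38–49) ends with a half cadence, the second (bars 50–61) with a perfect authentic cadence — a large antecedent–consequent pair, i.e. a double period.
Phrase 3 begins with the same material as phrase 1, making it parallel.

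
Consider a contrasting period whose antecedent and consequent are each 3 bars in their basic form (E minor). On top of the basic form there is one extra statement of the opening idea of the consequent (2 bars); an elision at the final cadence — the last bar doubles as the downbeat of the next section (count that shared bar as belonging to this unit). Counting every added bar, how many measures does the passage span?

Basic contrasting period: 3 + 3 = 6 bars.
6 (basic form) + 2 (extra statement) = 8.
The elision shares a bar with the next section but does not change this unit's count.

8 measures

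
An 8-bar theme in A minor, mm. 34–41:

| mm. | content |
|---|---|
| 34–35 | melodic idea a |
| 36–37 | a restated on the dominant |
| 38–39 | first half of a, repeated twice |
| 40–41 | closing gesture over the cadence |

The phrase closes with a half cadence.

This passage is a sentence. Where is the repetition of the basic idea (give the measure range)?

measures 36–37

The presentation of a sentence is the basic idea (mm. 34-35) plus its repetition (mm. 36-37); the repetition of the basic idea is therefore mm. 36–37.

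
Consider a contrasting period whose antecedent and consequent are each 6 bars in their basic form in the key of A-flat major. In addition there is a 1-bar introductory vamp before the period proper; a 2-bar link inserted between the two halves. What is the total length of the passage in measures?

Basic contrasting period: 6 + 6 = 12 bars.
12 (basic form) + 1 (introduction) + 2 (link) = 15.

15 measures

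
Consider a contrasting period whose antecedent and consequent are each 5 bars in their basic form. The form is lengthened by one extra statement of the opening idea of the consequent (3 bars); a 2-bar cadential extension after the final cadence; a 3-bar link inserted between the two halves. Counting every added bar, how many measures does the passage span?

18 measures

Basic contrasting period: 5 + 5 = 10 bars.
10 (basic form) + 3 (extra statement) + 2 (cadential extension) + 3 (link) = 18.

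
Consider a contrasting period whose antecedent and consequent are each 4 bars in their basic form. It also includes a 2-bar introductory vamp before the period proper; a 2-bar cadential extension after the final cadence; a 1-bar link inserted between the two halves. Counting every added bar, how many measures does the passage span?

Basic contrasting period: 4 + 4 = 8 bars.
8 (basic form) + 2 (introduction) + 2 (cadential extension) + 1 (link) = 13.

13 measures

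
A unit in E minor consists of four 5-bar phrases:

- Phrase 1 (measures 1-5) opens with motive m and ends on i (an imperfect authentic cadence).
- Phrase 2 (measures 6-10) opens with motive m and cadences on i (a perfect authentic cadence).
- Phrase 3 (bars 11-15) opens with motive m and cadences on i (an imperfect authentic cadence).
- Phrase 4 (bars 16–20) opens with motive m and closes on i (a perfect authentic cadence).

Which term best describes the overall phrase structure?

The cadence pattern IAC–PAC–IAC–PAC is weak–strong twice, and phrases 3–4 restate phrases 1–2: a period heard twice, not a double period (which would end weakly at phrase 2).

repeated period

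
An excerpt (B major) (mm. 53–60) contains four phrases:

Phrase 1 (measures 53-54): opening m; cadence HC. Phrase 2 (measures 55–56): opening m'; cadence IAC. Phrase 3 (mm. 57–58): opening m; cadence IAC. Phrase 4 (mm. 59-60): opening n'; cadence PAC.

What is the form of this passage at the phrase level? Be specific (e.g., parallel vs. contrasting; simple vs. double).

Four phrases in two halves: the first half (measures 53–56) ends with an imperfect authentic cadence, the second (mm. 57–60) with a perfect authentic cadence — a large antecedent–consequent pair, i.e. a double period.
Phrase 3 begins with the same material as phrase 1, making it parallel.

parallel double period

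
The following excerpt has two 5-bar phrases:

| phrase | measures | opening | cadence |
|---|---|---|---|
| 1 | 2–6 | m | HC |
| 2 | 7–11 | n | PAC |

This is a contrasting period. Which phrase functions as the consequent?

The phrase ending with the weaker cadence (half cadence) is the antecedent; the one ending more conclusively (perfect authentic cadence) is the consequent. The consequent is phrase 2.

phrase 2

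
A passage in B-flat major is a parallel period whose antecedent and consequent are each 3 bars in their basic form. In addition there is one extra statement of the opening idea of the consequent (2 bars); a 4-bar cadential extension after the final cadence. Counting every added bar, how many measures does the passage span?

Basic parallel period: 3 + 3 = 6 bars.
6 (basic form) + 2 (extra statement) + 4 (cadential extension) = 12.

12 measures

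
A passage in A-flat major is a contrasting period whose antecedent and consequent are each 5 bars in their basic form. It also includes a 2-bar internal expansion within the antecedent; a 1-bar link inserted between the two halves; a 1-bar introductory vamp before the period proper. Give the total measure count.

Basic contrasting period: 5 + 5 = 10 bars.
10 (basic form) + 2 (internal expansion) + 1 (link) + 1 (introduction) = 14.

14 measures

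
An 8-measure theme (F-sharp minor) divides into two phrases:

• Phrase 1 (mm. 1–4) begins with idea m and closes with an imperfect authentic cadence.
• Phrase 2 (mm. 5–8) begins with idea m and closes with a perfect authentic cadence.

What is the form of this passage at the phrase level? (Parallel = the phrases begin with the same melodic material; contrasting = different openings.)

Phrase 1 ends with an imperfect authentic cadence (weaker) and phrase 2 with a perfect authentic cadence (stronger): antecedent + consequent = a period.
The two phrases open with the same material (m / m), so the period is parallel.

parallel period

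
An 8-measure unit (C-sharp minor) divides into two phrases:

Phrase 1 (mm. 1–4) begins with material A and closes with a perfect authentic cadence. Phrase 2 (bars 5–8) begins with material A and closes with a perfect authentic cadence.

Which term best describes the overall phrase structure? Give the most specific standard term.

repeated phrase

Both phrases have the same opening (A) and the same cadence (perfect authentic cadence): the second is a restatement, not a consequent, so this is a repeated phrase rather than a period.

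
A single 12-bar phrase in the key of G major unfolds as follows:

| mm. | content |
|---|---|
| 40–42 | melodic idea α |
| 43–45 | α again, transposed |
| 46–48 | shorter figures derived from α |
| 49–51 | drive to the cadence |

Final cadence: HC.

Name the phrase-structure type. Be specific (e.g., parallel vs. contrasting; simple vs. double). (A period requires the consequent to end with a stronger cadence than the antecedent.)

sentence

Basic idea (mm. 40–42) + its repetition (measures 43-45) form the presentation; fragmentation and cadence (bars 46–51) form the continuation — the 12-bar whole is a sentence.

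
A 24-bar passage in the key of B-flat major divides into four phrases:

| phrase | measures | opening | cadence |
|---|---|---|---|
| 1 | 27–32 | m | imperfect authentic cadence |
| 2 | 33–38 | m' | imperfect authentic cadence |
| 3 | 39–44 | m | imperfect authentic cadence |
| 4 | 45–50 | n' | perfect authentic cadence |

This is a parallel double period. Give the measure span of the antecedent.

In a double period the first pair of phrases (ending imperfect authentic cadence) is the large antecedent and the second pair (ending perfect authentic cadence) is the large consequent; the antecedent is measures 27–38.

measures 27–38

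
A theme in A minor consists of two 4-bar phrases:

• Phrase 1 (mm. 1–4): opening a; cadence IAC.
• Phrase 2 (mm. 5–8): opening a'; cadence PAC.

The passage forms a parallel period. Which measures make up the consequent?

measures 5–8

The phrase ending with the weaker cadence (imperfect authentic cadence) is the antecedent; the one ending more conclusively (perfect authentic cadence) is the consequent. The consequent is measures 5–8.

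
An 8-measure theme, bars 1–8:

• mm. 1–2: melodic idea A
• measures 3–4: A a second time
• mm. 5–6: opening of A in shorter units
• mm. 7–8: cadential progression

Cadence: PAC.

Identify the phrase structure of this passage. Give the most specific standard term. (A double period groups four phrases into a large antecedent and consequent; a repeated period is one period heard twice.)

sentence

Basic idea (bars 1–2) + its repetition (bars 3-4) form the presentation; fragmentation and cadence (bars 5-8) form the continuation — the 8-bar whole is a sentence.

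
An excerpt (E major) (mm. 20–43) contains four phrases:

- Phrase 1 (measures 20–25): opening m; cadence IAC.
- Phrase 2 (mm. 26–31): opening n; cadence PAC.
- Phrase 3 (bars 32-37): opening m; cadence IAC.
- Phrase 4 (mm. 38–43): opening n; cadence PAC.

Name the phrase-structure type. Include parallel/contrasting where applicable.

repeated period

The cadence pattern IAC–PAC–IAC–PAC is weak–strong twice, and phrases 3–4 restate phrases 1–2: a period heard twice, not a double period (which would end weakly at phrase 2).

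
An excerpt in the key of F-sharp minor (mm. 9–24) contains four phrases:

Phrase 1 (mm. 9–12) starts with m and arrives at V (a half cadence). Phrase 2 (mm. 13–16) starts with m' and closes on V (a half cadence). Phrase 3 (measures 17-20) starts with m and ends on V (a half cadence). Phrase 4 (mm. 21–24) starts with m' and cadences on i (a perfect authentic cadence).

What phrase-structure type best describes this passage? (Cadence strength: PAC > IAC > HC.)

Four phrases in two halves: the first half (mm. 9-16) ends with a half cadence, the second (bars 17–24) with a perfect authentic cadence — a large antecedent–consequent pair, i.e. a double period.
Phrase 3 begins with the same material as phrase 1, making it parallel.

parallel double period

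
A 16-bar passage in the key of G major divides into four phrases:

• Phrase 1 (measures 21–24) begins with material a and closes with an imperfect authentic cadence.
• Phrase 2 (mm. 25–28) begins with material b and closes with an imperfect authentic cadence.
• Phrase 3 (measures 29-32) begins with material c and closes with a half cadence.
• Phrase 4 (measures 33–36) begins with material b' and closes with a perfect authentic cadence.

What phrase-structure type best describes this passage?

Four phrases in two halves: the first half (bars 21–28) ends with an imperfect authentic cadence, the second (bars 29–36) with a perfect authentic cadence — a large antecedent–consequent pair, i.e. a double period.
Phrase 3 begins with different material from phrase 1, making it contrasting.

contrasting double period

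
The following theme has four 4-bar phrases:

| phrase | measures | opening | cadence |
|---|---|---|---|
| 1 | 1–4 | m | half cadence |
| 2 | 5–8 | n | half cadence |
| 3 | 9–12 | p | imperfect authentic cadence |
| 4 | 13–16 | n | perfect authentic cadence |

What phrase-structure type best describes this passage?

contrasting double period

Four phrases in two halves: the first half (measures 1–8) ends with a half cadence, the second (bars 9–16) with a perfect authentic cadence — a large antecedent–consequent pair, i.e. a double period.
Phrase 3 begins with different material from phrase 1, making it contrasting.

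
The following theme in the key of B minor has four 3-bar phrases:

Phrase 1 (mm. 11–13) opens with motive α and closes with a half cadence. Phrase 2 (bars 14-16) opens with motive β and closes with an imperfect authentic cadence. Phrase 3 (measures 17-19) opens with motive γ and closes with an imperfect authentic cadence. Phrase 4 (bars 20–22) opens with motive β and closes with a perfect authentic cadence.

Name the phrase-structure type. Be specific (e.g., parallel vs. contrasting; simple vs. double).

Four phrases in two halves: the first half (measures 11-16) ends with an imperfect authentic cadence, the second (measures 17–22) with a perfect authentic cadence — a large antecedent–consequent pair, i.e. a double period.
Phrase 3 begins with different material from phrase 1, making it contrasting.

contrasting double period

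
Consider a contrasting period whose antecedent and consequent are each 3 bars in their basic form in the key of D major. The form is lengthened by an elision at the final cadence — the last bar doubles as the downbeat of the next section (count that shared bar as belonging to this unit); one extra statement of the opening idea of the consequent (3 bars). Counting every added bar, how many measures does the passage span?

9 measures

Basic contrasting period: 3 + 3 = 6 bars.
6 (basic form) + 3 (extra statement) = 9.
The elision shares a bar with the next section but does not change this unit's count.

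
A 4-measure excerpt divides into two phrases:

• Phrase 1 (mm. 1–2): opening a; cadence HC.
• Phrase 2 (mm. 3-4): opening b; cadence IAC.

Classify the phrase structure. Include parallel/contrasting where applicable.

contrasting period

Phrase 1 ends with a half cadence (weaker) and phrase 2 with an imperfect authentic cadence (stronger): antecedent + consequent = a period.
The two phrases open with different material (a / b), so the period is contrasting.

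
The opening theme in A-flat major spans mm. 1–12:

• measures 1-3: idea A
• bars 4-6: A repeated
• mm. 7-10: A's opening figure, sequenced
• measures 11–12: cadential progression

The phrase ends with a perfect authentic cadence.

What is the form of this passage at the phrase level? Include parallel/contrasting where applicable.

sentence

Basic idea (bars 1-3) + its repetition (measures 4–6) form the presentation; fragmentation and cadence (bars 7-12) form the continuation — the 12-bar whole is a sentence.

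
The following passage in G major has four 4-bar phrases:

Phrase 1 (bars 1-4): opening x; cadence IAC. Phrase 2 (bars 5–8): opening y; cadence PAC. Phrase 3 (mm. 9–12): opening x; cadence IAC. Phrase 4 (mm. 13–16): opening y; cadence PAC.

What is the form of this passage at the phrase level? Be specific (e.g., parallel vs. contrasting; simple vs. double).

The cadence pattern IAC–PAC–IAC–PAC is weak–strong twice, and phrases 3–4 restate phrases 1–2: a period heard twice, not a double period (which would end weakly at phrase 2).

repeated period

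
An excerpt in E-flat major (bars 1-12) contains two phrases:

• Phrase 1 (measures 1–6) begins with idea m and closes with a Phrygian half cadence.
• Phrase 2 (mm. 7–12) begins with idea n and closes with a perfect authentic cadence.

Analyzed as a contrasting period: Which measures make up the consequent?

measures 7–12

The antecedent is the phrase ending with the weaker cadence (Phrygian half cadence, phrase 1) and the consequent the one ending more conclusively (perfect authentic cadence, phrase 2); the consequent is measures 7–12.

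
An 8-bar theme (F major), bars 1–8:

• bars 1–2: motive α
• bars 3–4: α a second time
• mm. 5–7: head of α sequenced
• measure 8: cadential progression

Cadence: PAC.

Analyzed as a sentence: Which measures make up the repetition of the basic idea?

measures 3–4

The presentation of a sentence is the basic idea (mm. 1-2) plus its repetition (measures 3-4); the repetition of the basic idea is therefore measures 3-4.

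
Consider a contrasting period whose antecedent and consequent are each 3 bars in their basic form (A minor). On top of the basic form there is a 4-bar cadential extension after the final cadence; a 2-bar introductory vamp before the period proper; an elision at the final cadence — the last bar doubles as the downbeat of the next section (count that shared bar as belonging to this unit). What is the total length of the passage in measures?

Basic contrasting period: 3 + 3 = 6 bars.
6 (basic form) + 4 (cadential extension) + 2 (introduction) = 12.
The elision shares a bar with the next section but does not change this unit's count.

12 measures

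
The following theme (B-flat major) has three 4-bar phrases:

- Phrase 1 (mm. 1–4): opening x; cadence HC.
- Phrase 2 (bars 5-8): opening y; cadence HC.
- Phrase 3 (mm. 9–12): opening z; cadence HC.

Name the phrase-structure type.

phrase group

The final phrase closes with a half cadence, which is not stronger than the preceding half cadence; the 3 phrases lack an overall antecedent–consequent design and so form a phrase group.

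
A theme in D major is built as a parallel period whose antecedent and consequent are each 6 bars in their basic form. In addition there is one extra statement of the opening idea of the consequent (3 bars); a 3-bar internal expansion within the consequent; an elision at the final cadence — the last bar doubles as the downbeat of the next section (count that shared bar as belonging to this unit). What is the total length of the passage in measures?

Basic parallel period: 6 + 6 = 12 bars.
12 (basic form) + 3 (extra statement) + 3 (internal expansion) = 18.
The elision shares a bar with the next section but does not change this unit's count.

18 measures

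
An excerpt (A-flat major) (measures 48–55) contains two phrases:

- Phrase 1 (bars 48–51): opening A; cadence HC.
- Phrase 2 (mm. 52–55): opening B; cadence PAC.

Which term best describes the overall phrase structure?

contrasting period

Phrase 1 ends with a half cadence (weaker) and phrase 2 with a perfect authentic cadence (stronger): antecedent + consequent = a period.
The two phrases open with different material (A / B), so the period is contrasting.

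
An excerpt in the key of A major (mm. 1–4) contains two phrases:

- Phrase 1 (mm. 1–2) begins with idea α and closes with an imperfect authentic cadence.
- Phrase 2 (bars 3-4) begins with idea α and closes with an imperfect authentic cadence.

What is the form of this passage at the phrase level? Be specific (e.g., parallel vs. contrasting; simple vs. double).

Both phrases have the same opening (α) and the same cadence (imperfect authentic cadence): the second is a restatement, not a consequent, so this is a repeated phrase rather than a period.

repeated phrase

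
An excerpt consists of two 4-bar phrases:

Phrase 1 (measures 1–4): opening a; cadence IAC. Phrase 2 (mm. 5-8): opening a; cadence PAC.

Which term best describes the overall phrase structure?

Phrase 1 ends with an imperfect authentic cadence (weaker) and phrase 2 with a perfect authentic cadence (stronger): antecedent + consequent = a period.
The two phrases open with the same material (a / a), so the period is parallel.

parallel period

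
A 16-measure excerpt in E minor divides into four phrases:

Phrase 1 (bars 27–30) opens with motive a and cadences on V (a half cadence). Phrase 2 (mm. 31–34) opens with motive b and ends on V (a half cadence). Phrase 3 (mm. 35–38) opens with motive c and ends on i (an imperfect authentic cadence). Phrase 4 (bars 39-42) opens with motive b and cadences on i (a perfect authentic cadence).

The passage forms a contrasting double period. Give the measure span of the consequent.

measures 35–42

In a double period the four phrases pair into a large antecedent (phrases 1–2, ending half cadence) and a large consequent (phrases 3–4, ending perfect authentic cadence). The consequent spans mm. 35-42.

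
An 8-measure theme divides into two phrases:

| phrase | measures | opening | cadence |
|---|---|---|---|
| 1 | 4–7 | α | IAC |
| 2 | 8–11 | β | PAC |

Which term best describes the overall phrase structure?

contrasting period

Phrase 1 ends with an imperfect authentic cadence (weaker) and phrase 2 with a perfect authentic cadence (stronger): antecedent + consequent = a period.
The two phrases open with different material (α / β), so the period is contrasting.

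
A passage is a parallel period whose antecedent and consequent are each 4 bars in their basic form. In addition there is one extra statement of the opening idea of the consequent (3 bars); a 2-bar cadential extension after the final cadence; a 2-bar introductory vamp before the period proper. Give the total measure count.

Basic parallel period: 4 + 4 = 8 bars.
8 (basic form) + 3 (extra statement) + 2 (cadential extension) + 2 (introduction) = 15.

15 measures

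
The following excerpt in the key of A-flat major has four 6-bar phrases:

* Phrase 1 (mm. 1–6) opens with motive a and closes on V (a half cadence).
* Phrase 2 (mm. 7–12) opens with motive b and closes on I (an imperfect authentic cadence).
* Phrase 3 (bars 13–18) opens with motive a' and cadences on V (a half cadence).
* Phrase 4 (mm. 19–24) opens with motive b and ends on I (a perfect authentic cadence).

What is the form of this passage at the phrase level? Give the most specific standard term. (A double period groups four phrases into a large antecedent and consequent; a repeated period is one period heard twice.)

Four phrases in two halves: the first half (mm. 1-12) ends with an imperfect authentic cadence, the second (mm. 13-24) with a perfect authentic cadence — a large antecedent–consequent pair, i.e. a double period.
Phrase 3 begins with the same material as phrase 1, making it parallel.

parallel double period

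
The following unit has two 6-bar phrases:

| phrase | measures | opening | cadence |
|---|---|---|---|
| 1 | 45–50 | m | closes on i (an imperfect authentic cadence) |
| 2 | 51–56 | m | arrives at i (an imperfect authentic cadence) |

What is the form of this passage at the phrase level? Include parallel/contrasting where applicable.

repeated phrase

Both phrases have the same opening (m) and the same cadence (imperfect authentic cadence): the second is a restatement, not a consequent, so this is a repeated phrase rather than a period.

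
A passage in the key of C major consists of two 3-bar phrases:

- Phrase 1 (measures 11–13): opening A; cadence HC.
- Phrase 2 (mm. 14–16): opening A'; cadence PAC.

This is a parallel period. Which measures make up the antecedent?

The phrase ending with the weaker cadence (half cadence) is the antecedent; the one ending more conclusively (perfect authentic cadence) is the consequent. The antecedent is measures 11–13.

measures 11–13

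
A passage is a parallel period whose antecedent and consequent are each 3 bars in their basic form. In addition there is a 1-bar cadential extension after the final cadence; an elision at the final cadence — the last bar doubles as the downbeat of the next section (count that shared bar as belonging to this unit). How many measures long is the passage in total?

7 measures

Basic parallel period: 3 + 3 = 6 bars.
6 (basic form) + 1 (cadential extension) = 7.
The elision shares a bar with the next section but does not change this unit's count.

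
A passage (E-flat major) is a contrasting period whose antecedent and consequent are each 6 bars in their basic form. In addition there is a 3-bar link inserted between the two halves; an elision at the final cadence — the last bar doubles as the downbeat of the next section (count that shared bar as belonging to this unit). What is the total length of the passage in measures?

15 measures

Basic contrasting period: 6 + 6 = 12 bars.
12 (basic form) + 3 (link) = 15.
The elision shares a bar with the next section but does not change this unit's count.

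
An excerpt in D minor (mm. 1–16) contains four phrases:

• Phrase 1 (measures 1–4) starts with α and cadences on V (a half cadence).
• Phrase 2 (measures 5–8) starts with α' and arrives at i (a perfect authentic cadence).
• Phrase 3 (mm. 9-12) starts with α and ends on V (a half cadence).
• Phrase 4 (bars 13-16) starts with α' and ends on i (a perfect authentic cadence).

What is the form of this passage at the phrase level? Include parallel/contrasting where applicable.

The cadence pattern HC–PAC–HC–PAC is weak–strong twice, and phrases 3–4 restate phrases 1–2: a period heard twice, not a double period (which would end weakly at phrase 2).

repeated period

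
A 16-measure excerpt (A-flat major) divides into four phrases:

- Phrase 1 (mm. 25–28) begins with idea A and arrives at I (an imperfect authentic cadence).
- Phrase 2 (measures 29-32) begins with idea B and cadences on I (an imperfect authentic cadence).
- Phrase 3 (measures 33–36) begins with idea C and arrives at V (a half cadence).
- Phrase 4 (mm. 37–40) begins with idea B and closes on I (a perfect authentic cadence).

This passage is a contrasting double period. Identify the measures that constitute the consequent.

measures 33–40

In a double period the four phrases pair into a large antecedent (phrases 1–2, ending imperfect authentic cadence) and a large consequent (phrases 3–4, ending perfect authentic cadence). The consequent spans measures 33–40.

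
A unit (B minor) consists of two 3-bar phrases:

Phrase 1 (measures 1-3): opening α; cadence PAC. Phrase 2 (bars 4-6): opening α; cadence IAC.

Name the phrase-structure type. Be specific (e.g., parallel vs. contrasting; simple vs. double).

phrase group

The second phrase closes with an imperfect authentic cadence, which is not stronger than the first phrase's perfect authentic cadence; without a weak→strong cadential pair there is no antecedent–consequent relationship, so this is a phrase group rather than a period.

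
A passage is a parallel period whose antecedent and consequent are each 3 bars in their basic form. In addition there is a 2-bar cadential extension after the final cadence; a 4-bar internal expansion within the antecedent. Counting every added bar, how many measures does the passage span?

12 measures

Basic parallel period: 3 + 3 = 6 bars.
6 (basic form) + 2 (cadential extension) + 4 (internal expansion) = 12.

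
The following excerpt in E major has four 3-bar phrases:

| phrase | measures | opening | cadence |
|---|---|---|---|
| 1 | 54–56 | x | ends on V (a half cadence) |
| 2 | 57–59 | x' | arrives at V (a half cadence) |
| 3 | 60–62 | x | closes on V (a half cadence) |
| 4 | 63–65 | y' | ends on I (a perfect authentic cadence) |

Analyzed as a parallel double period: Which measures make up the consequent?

measures 60–65

In a double period the four phrases pair into a large antecedent (phrases 1–2, ending half cadence) and a large consequent (phrases 3–4, ending perfect authentic cadence). The consequent spans mm. 60-65.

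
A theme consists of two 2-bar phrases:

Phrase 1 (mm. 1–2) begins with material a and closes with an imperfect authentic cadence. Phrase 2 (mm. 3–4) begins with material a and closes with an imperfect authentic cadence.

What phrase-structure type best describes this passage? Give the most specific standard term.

Both phrases have the same opening (a) and the same cadence (imperfect authentic cadence): the second is a restatement, not a consequent, so this is a repeated phrase rather than a period.

repeated phrase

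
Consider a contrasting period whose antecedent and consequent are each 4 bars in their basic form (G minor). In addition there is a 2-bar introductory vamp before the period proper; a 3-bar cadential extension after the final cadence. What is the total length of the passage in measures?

Basic contrasting period: 4 + 4 = 8 bars.
8 (basic form) + 2 (introduction) + 3 (cadential extension) = 13.

13 measures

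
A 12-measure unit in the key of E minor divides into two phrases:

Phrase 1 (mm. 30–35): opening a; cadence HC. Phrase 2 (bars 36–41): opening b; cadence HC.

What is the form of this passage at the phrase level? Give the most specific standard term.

The second phrase closes with a half cadence, which is not stronger than the first phrase's half cadence; without a weak→strong cadential pair there is no antecedent–consequent relationship, so this is a phrase group rather than a period.

phrase group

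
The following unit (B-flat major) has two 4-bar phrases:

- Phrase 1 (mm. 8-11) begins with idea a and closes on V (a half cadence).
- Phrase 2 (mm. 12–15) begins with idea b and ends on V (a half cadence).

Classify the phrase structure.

The second phrase closes with a half cadence, which is not stronger than the first phrase's half cadence; without a weak→strong cadential pair there is no antecedent–consequent relationship, so this is a phrase group rather than a period.

phrase group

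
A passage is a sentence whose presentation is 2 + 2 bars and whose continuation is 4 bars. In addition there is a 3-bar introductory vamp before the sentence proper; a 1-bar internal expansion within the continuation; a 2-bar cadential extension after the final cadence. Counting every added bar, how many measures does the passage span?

14 measures

Basic sentence: 2 + 2 + 4 = 8 bars.
8 (basic form) + 3 (introduction) + 1 (internal expansion) + 2 (cadential extension) = 14.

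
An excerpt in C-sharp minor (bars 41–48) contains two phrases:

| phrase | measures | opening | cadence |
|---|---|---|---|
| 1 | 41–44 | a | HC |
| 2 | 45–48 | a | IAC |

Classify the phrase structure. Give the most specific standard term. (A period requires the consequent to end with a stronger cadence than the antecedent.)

Phrase 1 ends with a half cadence (weaker) and phrase 2 with an imperfect authentic cadence (stronger): antecedent + consequent = a period.
The two phrases open with the same material (a / a), so the period is parallel.

parallel period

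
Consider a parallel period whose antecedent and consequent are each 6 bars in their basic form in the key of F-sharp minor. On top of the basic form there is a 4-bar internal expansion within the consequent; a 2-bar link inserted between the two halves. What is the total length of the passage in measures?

Basic parallel period: 6 + 6 = 12 bars.
12 (basic form) + 4 (internal expansion) + 2 (link) = 18.

18 measures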